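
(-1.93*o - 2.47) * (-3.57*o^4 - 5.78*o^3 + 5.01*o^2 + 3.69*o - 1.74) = 6.8901*o^5 + 19.9733*o^4 + 4.6073*o^3 - 19.4964*o^2 - 5.7561*o + 4.2978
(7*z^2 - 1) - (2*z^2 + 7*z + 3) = 5*z^2 - 7*z - 4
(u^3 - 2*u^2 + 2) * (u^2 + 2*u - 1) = u^5 - 5*u^3 + 4*u^2 + 4*u - 2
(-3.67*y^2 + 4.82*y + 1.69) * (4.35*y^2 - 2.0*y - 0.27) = -15.9645*y^4 + 28.307*y^3 - 1.2976*y^2 - 4.6814*y - 0.4563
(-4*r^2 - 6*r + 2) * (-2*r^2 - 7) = 8*r^4 + 12*r^3 + 24*r^2 + 42*r - 14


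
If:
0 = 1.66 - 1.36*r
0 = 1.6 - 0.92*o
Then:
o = 1.74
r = 1.22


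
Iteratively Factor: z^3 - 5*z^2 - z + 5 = (z - 1)*(z^2 - 4*z - 5) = (z - 1)*(z + 1)*(z - 5)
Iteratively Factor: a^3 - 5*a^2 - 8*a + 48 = (a - 4)*(a^2 - a - 12) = (a - 4)*(a + 3)*(a - 4)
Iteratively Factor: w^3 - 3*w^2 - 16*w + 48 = (w + 4)*(w^2 - 7*w + 12) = (w - 3)*(w + 4)*(w - 4)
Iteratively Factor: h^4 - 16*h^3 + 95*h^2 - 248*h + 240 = (h - 3)*(h^3 - 13*h^2 + 56*h - 80) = (h - 4)*(h - 3)*(h^2 - 9*h + 20) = (h - 4)^2*(h - 3)*(h - 5)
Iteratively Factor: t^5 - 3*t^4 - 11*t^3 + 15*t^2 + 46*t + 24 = (t + 1)*(t^4 - 4*t^3 - 7*t^2 + 22*t + 24) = (t - 4)*(t + 1)*(t^3 - 7*t - 6) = (t - 4)*(t - 3)*(t + 1)*(t^2 + 3*t + 2) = (t - 4)*(t - 3)*(t + 1)*(t + 2)*(t + 1)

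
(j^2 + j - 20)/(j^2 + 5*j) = (j - 4)/j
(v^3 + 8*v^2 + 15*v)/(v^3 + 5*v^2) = (v + 3)/v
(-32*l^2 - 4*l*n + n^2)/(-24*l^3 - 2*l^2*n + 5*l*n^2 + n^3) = (8*l - n)/(6*l^2 - l*n - n^2)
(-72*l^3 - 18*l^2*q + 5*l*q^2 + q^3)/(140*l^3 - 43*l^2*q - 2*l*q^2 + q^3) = (18*l^2 + 9*l*q + q^2)/(-35*l^2 + 2*l*q + q^2)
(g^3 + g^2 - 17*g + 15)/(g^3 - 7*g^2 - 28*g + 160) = (g^2 - 4*g + 3)/(g^2 - 12*g + 32)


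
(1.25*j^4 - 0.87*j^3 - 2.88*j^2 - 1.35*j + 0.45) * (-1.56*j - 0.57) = -1.95*j^5 + 0.6447*j^4 + 4.9887*j^3 + 3.7476*j^2 + 0.0674999999999999*j - 0.2565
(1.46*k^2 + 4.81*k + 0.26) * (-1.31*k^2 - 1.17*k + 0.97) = -1.9126*k^4 - 8.0093*k^3 - 4.5521*k^2 + 4.3615*k + 0.2522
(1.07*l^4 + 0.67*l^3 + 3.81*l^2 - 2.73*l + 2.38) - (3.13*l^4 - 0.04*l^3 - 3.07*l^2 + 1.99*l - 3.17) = -2.06*l^4 + 0.71*l^3 + 6.88*l^2 - 4.72*l + 5.55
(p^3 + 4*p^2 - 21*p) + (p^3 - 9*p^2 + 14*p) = 2*p^3 - 5*p^2 - 7*p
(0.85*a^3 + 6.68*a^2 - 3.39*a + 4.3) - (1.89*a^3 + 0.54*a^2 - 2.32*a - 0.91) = -1.04*a^3 + 6.14*a^2 - 1.07*a + 5.21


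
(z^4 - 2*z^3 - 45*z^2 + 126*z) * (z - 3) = z^5 - 5*z^4 - 39*z^3 + 261*z^2 - 378*z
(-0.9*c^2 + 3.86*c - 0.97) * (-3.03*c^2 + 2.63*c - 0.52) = 2.727*c^4 - 14.0628*c^3 + 13.5589*c^2 - 4.5583*c + 0.5044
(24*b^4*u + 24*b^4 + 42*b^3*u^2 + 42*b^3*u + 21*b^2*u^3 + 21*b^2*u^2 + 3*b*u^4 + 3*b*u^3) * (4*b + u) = 96*b^5*u + 96*b^5 + 192*b^4*u^2 + 192*b^4*u + 126*b^3*u^3 + 126*b^3*u^2 + 33*b^2*u^4 + 33*b^2*u^3 + 3*b*u^5 + 3*b*u^4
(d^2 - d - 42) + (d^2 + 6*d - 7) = 2*d^2 + 5*d - 49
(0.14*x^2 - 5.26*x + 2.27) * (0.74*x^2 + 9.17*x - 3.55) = 0.1036*x^4 - 2.6086*x^3 - 47.0514*x^2 + 39.4889*x - 8.0585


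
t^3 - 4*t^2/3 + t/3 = t*(t - 1)*(t - 1/3)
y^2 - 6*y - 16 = (y - 8)*(y + 2)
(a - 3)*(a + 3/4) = a^2 - 9*a/4 - 9/4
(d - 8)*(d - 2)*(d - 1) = d^3 - 11*d^2 + 26*d - 16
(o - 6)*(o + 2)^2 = o^3 - 2*o^2 - 20*o - 24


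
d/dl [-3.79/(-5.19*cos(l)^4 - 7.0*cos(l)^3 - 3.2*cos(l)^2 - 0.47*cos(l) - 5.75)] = (78.6804*cos(l)^3 + 79.59*cos(l)^2 + 24.256*cos(l) + 1.7813)*sin(l)/(5.19*cos(l)^4 + 7.0*cos(l)^3 + 3.2*cos(l)^2 + 0.47*cos(l) + 5.75)^2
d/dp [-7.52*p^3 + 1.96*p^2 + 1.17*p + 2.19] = -22.56*p^2 + 3.92*p + 1.17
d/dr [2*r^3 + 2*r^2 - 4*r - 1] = 6*r^2 + 4*r - 4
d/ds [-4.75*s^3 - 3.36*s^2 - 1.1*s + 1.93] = -14.25*s^2 - 6.72*s - 1.1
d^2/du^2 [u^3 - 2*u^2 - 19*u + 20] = 6*u - 4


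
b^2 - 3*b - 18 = (b - 6)*(b + 3)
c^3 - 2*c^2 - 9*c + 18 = (c - 3)*(c - 2)*(c + 3)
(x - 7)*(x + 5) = x^2 - 2*x - 35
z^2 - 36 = (z - 6)*(z + 6)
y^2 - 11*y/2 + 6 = (y - 4)*(y - 3/2)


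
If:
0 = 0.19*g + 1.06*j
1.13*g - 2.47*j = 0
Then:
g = 0.00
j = 0.00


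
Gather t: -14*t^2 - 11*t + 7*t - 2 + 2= -14*t^2 - 4*t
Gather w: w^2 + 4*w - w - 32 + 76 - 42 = w^2 + 3*w + 2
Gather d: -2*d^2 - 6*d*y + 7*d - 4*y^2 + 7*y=-2*d^2 + d*(7 - 6*y) - 4*y^2 + 7*y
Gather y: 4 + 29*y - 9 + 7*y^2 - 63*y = 7*y^2 - 34*y - 5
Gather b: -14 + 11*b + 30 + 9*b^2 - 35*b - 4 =9*b^2 - 24*b + 12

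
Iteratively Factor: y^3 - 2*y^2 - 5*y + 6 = (y - 3)*(y^2 + y - 2) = (y - 3)*(y + 2)*(y - 1)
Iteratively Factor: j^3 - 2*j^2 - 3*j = (j)*(j^2 - 2*j - 3) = j*(j + 1)*(j - 3)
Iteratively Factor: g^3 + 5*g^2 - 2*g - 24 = (g + 3)*(g^2 + 2*g - 8) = (g - 2)*(g + 3)*(g + 4)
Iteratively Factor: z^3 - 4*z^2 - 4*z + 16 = (z - 2)*(z^2 - 2*z - 8) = (z - 4)*(z - 2)*(z + 2)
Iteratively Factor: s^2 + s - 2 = (s + 2)*(s - 1)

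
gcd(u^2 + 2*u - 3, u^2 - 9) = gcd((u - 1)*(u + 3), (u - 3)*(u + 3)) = u + 3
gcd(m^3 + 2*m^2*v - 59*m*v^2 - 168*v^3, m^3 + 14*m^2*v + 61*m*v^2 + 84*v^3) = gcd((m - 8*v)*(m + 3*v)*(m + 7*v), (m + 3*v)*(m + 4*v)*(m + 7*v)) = m^2 + 10*m*v + 21*v^2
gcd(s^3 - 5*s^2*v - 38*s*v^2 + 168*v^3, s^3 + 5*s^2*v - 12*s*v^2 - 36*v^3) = s + 6*v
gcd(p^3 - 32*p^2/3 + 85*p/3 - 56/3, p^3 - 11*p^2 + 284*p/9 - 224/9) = p^2 - 29*p/3 + 56/3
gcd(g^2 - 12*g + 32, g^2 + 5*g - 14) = 1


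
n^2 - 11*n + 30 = (n - 6)*(n - 5)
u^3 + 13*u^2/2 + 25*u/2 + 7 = (u + 1)*(u + 2)*(u + 7/2)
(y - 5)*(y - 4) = y^2 - 9*y + 20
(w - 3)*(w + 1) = w^2 - 2*w - 3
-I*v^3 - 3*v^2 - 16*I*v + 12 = (v - 6*I)*(v + 2*I)*(-I*v + 1)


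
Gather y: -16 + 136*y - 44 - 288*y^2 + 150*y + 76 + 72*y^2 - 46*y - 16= -216*y^2 + 240*y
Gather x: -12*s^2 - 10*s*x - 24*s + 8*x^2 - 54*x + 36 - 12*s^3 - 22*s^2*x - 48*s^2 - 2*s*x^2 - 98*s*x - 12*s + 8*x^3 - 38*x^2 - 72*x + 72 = -12*s^3 - 60*s^2 - 36*s + 8*x^3 + x^2*(-2*s - 30) + x*(-22*s^2 - 108*s - 126) + 108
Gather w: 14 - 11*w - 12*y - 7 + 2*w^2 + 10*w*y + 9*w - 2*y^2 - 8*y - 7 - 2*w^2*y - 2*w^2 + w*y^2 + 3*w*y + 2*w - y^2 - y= -2*w^2*y + w*(y^2 + 13*y) - 3*y^2 - 21*y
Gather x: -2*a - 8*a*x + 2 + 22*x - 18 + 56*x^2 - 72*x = -2*a + 56*x^2 + x*(-8*a - 50) - 16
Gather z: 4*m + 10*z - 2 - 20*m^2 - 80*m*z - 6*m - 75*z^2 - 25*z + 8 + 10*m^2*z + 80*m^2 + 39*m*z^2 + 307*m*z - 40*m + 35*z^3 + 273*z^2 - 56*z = 60*m^2 - 42*m + 35*z^3 + z^2*(39*m + 198) + z*(10*m^2 + 227*m - 71) + 6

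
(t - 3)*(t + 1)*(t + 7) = t^3 + 5*t^2 - 17*t - 21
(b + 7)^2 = b^2 + 14*b + 49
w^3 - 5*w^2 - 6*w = w*(w - 6)*(w + 1)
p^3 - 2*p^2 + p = p*(p - 1)^2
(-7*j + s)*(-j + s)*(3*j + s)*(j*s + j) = 21*j^4*s + 21*j^4 - 17*j^3*s^2 - 17*j^3*s - 5*j^2*s^3 - 5*j^2*s^2 + j*s^4 + j*s^3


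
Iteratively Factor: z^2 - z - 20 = (z + 4)*(z - 5)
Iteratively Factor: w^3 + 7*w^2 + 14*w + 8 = (w + 4)*(w^2 + 3*w + 2) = (w + 2)*(w + 4)*(w + 1)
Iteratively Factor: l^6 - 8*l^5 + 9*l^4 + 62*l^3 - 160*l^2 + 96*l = (l)*(l^5 - 8*l^4 + 9*l^3 + 62*l^2 - 160*l + 96) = l*(l + 3)*(l^4 - 11*l^3 + 42*l^2 - 64*l + 32) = l*(l - 4)*(l + 3)*(l^3 - 7*l^2 + 14*l - 8) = l*(l - 4)*(l - 2)*(l + 3)*(l^2 - 5*l + 4) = l*(l - 4)*(l - 2)*(l - 1)*(l + 3)*(l - 4)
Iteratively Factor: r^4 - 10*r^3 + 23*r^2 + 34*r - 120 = (r + 2)*(r^3 - 12*r^2 + 47*r - 60) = (r - 4)*(r + 2)*(r^2 - 8*r + 15) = (r - 5)*(r - 4)*(r + 2)*(r - 3)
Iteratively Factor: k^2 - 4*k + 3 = (k - 1)*(k - 3)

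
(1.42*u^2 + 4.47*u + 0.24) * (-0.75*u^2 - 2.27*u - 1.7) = -1.065*u^4 - 6.5759*u^3 - 12.7409*u^2 - 8.1438*u - 0.408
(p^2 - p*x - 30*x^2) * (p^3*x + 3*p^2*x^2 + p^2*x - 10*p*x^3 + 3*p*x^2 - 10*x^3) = p^5*x + 2*p^4*x^2 + p^4*x - 43*p^3*x^3 + 2*p^3*x^2 - 80*p^2*x^4 - 43*p^2*x^3 + 300*p*x^5 - 80*p*x^4 + 300*x^5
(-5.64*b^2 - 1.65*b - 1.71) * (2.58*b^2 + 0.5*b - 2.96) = -14.5512*b^4 - 7.077*b^3 + 11.4576*b^2 + 4.029*b + 5.0616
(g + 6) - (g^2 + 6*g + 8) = -g^2 - 5*g - 2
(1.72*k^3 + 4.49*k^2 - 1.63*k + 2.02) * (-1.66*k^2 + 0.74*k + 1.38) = -2.8552*k^5 - 6.1806*k^4 + 8.402*k^3 + 1.6368*k^2 - 0.7546*k + 2.7876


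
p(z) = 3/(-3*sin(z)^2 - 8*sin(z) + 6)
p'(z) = 3*(6*sin(z)*cos(z) + 8*cos(z))/(-3*sin(z)^2 - 8*sin(z) + 6)^2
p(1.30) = -0.67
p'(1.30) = 0.55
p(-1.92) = 0.28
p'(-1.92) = -0.02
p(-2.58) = 0.32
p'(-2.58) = -0.14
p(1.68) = -0.61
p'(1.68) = -0.19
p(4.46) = 0.27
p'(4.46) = -0.01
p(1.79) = -0.64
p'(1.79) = -0.42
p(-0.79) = 0.30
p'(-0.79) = 0.08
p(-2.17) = 0.28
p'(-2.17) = -0.05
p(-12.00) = 3.56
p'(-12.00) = 39.90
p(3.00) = 0.62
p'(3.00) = -1.14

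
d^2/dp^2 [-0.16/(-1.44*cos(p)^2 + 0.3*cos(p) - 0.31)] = (-1.327104*(1 - cos(p)^2)^2 + 0.20736*cos(p)^3 - 0.392256*cos(p)^2 - 0.4296*cos(p) + 1.213056)/(1.44*cos(p)^2 - 0.3*cos(p) + 0.31)^3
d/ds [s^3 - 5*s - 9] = 3*s^2 - 5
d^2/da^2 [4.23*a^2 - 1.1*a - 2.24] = 8.46000000000000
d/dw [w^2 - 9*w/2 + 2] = 2*w - 9/2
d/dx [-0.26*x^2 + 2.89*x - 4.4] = 2.89 - 0.52*x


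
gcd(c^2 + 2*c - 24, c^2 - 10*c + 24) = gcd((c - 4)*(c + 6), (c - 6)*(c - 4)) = c - 4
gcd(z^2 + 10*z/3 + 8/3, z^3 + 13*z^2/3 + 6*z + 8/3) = z^2 + 10*z/3 + 8/3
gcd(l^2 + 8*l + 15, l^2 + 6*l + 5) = l + 5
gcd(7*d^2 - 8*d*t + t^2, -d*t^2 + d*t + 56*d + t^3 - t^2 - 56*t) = -d + t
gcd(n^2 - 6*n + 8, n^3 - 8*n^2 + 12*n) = n - 2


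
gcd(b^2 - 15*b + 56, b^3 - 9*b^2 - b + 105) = b - 7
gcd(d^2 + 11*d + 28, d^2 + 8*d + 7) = d + 7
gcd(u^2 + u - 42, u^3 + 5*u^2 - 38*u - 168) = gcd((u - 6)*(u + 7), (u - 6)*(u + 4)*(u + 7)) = u^2 + u - 42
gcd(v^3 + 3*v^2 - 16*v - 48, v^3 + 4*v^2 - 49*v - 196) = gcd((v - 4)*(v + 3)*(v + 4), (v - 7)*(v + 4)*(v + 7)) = v + 4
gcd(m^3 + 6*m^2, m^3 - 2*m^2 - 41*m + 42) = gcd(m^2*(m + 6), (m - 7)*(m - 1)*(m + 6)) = m + 6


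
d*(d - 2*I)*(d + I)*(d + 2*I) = d^4 + I*d^3 + 4*d^2 + 4*I*d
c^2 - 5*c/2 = c*(c - 5/2)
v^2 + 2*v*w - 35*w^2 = (v - 5*w)*(v + 7*w)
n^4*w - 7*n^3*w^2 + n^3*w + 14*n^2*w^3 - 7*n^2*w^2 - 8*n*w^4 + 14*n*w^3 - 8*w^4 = (n - 4*w)*(n - 2*w)*(n - w)*(n*w + w)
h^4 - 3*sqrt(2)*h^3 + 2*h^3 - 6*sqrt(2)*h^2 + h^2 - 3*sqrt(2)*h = h*(h + 1)^2*(h - 3*sqrt(2))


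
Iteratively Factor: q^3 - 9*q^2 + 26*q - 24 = (q - 2)*(q^2 - 7*q + 12) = (q - 3)*(q - 2)*(q - 4)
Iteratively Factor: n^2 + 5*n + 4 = (n + 4)*(n + 1)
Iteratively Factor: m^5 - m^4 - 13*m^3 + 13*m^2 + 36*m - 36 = (m - 1)*(m^4 - 13*m^2 + 36) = (m - 2)*(m - 1)*(m^3 + 2*m^2 - 9*m - 18) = (m - 3)*(m - 2)*(m - 1)*(m^2 + 5*m + 6) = (m - 3)*(m - 2)*(m - 1)*(m + 3)*(m + 2)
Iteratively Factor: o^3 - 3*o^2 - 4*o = (o - 4)*(o^2 + o) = o*(o - 4)*(o + 1)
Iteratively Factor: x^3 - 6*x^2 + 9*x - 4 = (x - 1)*(x^2 - 5*x + 4) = (x - 4)*(x - 1)*(x - 1)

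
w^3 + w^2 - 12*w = w*(w - 3)*(w + 4)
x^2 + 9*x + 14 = (x + 2)*(x + 7)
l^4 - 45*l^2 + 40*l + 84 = (l - 6)*(l - 2)*(l + 1)*(l + 7)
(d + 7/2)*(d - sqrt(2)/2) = d^2 - sqrt(2)*d/2 + 7*d/2 - 7*sqrt(2)/4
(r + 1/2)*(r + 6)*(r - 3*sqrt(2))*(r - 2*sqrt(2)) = r^4 - 5*sqrt(2)*r^3 + 13*r^3/2 - 65*sqrt(2)*r^2/2 + 15*r^2 - 15*sqrt(2)*r + 78*r + 36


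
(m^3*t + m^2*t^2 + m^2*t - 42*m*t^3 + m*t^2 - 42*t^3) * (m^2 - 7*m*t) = m^5*t - 6*m^4*t^2 + m^4*t - 49*m^3*t^3 - 6*m^3*t^2 + 294*m^2*t^4 - 49*m^2*t^3 + 294*m*t^4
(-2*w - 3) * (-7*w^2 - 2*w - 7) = 14*w^3 + 25*w^2 + 20*w + 21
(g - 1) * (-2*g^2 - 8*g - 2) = -2*g^3 - 6*g^2 + 6*g + 2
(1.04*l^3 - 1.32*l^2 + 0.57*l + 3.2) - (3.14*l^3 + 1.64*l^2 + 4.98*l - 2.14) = -2.1*l^3 - 2.96*l^2 - 4.41*l + 5.34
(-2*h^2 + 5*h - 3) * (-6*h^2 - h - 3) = 12*h^4 - 28*h^3 + 19*h^2 - 12*h + 9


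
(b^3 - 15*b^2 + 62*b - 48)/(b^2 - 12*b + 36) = (b^2 - 9*b + 8)/(b - 6)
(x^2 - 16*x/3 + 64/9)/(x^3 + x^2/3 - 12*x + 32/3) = (x - 8/3)/(x^2 + 3*x - 4)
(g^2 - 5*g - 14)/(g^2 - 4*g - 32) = (-g^2 + 5*g + 14)/(-g^2 + 4*g + 32)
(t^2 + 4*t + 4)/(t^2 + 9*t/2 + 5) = 2*(t + 2)/(2*t + 5)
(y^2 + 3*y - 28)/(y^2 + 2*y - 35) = (y - 4)/(y - 5)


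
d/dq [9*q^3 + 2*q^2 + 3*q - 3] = 27*q^2 + 4*q + 3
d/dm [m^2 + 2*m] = 2*m + 2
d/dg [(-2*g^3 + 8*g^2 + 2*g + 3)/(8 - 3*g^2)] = 2*(3*g^4 - 21*g^2 + 73*g + 8)/(9*g^4 - 48*g^2 + 64)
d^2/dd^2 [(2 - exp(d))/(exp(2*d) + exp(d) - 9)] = (-exp(4*d) + 9*exp(3*d) - 48*exp(2*d) + 65*exp(d) - 63)*exp(d)/(exp(6*d) + 3*exp(5*d) - 24*exp(4*d) - 53*exp(3*d) + 216*exp(2*d) + 243*exp(d) - 729)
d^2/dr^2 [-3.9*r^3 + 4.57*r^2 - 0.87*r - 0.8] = 9.14 - 23.4*r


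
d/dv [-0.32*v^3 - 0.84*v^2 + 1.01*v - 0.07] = -0.96*v^2 - 1.68*v + 1.01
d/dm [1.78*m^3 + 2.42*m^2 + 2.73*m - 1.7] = 5.34*m^2 + 4.84*m + 2.73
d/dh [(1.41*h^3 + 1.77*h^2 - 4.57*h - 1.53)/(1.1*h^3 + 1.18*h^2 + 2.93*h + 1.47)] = (-8.88178419700125e-16*h^5 - 0.283199999999999*h^4 + 18.3166*h^3 + 21.8458*h^2 + 8.8146*h - 2.235)/(1.21*h^6 + 2.596*h^5 + 7.8384*h^4 + 10.1488*h^3 + 12.0541*h^2 + 8.6142*h + 2.1609)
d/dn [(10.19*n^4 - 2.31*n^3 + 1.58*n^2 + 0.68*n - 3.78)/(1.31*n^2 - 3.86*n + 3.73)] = (26.6978*n^5 - 121.0263*n^4 + 169.868*n^3 - 32.8385*n^2 + 21.6904*n - 12.0544)/(1.7161*n^4 - 10.1132*n^3 + 24.6722*n^2 - 28.7956*n + 13.9129)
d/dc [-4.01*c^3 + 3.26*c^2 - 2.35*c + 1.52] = -12.03*c^2 + 6.52*c - 2.35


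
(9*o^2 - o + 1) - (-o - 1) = 9*o^2 + 2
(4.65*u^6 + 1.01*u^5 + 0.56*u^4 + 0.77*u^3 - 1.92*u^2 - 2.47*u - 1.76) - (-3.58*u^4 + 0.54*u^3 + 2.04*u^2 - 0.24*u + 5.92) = 4.65*u^6 + 1.01*u^5 + 4.14*u^4 + 0.23*u^3 - 3.96*u^2 - 2.23*u - 7.68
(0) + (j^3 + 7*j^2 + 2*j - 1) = j^3 + 7*j^2 + 2*j - 1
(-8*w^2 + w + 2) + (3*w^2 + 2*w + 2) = -5*w^2 + 3*w + 4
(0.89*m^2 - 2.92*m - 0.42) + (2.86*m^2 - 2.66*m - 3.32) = 3.75*m^2 - 5.58*m - 3.74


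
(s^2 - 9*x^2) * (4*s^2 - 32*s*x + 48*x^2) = 4*s^4 - 32*s^3*x + 12*s^2*x^2 + 288*s*x^3 - 432*x^4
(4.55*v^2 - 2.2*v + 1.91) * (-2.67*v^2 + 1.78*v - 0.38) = -12.1485*v^4 + 13.973*v^3 - 10.7447*v^2 + 4.2358*v - 0.7258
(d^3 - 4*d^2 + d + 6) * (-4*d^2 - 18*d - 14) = -4*d^5 - 2*d^4 + 54*d^3 + 14*d^2 - 122*d - 84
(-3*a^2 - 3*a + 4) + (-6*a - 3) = -3*a^2 - 9*a + 1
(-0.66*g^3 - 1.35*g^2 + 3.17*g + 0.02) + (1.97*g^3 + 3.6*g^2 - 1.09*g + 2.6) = 1.31*g^3 + 2.25*g^2 + 2.08*g + 2.62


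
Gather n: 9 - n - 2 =7 - n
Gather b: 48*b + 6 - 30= 48*b - 24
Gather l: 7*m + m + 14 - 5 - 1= 8*m + 8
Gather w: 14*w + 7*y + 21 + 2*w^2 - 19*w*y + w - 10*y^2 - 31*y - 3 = 2*w^2 + w*(15 - 19*y) - 10*y^2 - 24*y + 18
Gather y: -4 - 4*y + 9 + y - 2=3 - 3*y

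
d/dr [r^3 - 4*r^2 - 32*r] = 3*r^2 - 8*r - 32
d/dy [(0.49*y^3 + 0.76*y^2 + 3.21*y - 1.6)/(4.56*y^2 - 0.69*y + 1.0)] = (2.2344*y^4 - 0.6762*y^3 - 13.692*y^2 + 16.112*y + 2.106)/(20.7936*y^4 - 6.2928*y^3 + 9.5961*y^2 - 1.38*y + 1.0)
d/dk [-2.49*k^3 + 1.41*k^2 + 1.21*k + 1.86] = -7.47*k^2 + 2.82*k + 1.21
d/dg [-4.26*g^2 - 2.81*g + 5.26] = -8.52*g - 2.81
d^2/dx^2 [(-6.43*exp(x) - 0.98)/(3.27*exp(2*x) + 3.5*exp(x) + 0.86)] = (-68.755347*exp(4*x) + 31.6751819999999*exp(3*x) + 74.846376*exp(2*x) + 18.373124*exp(x) - 1.805828)*exp(x)/(34.965783*exp(6*x) + 112.27545*exp(5*x) + 147.760182*exp(4*x) + 101.9312*exp(3*x) + 38.860476*exp(2*x) + 7.7658*exp(x) + 0.636056)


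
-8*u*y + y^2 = y*(-8*u + y)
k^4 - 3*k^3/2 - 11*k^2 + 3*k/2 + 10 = (k - 4)*(k - 1)*(k + 1)*(k + 5/2)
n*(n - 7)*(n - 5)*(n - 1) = n^4 - 13*n^3 + 47*n^2 - 35*n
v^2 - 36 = (v - 6)*(v + 6)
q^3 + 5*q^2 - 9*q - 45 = (q - 3)*(q + 3)*(q + 5)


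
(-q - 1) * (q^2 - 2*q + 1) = -q^3 + q^2 + q - 1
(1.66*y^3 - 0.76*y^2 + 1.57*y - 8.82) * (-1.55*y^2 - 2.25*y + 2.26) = -2.573*y^5 - 2.557*y^4 + 3.0281*y^3 + 8.4209*y^2 + 23.3932*y - 19.9332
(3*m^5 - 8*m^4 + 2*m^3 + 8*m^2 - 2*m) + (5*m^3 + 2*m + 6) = 3*m^5 - 8*m^4 + 7*m^3 + 8*m^2 + 6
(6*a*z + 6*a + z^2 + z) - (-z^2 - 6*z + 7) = 6*a*z + 6*a + 2*z^2 + 7*z - 7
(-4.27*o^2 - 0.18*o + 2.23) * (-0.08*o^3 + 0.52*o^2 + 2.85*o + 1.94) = 0.3416*o^5 - 2.206*o^4 - 12.4415*o^3 - 7.6372*o^2 + 6.0063*o + 4.3262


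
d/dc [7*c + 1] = 7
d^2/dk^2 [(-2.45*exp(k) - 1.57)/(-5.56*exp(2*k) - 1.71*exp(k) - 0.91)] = (75.7383199999999*exp(4*k) + 170.843788*exp(3*k) - 29.595324*exp(2*k) - 30.995896*exp(k) - 0.414232)*exp(k)/(171.879616*exp(6*k) + 158.586768*exp(5*k) + 133.168116*exp(4*k) + 56.911707*exp(3*k) + 21.795501*exp(2*k) + 4.248153*exp(k) + 0.753571)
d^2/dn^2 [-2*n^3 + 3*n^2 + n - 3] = 6 - 12*n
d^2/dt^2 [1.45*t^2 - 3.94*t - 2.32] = 2.90000000000000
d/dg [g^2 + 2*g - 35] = 2*g + 2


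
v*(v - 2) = v^2 - 2*v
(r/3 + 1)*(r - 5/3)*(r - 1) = r^3/3 + r^2/9 - 19*r/9 + 5/3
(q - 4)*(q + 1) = q^2 - 3*q - 4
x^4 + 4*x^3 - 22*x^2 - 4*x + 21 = (x - 3)*(x - 1)*(x + 1)*(x + 7)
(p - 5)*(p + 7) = p^2 + 2*p - 35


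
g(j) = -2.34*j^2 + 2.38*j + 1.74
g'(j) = 2.38 - 4.68*j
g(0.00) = 1.74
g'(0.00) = 2.38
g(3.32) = -16.15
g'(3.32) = -13.16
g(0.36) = 2.29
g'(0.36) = 0.70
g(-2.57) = -19.83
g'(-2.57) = 14.41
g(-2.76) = -22.65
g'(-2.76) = 15.30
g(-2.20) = -14.82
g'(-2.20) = 12.68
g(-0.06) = 1.59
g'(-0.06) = 2.66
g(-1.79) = -10.02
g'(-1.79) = 10.76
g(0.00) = 1.74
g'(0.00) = 2.38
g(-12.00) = -363.78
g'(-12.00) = 58.54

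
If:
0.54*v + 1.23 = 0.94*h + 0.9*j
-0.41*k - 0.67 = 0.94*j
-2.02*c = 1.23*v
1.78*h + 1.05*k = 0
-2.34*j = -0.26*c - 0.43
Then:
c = -0.07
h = 1.20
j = 0.18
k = -2.04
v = 0.11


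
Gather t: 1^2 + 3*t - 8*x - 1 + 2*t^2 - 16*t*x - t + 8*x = 2*t^2 + t*(2 - 16*x)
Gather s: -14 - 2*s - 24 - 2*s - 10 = -4*s - 48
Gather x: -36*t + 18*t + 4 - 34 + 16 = -18*t - 14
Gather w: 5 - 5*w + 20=25 - 5*w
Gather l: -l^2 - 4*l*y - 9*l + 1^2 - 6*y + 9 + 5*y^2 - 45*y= -l^2 + l*(-4*y - 9) + 5*y^2 - 51*y + 10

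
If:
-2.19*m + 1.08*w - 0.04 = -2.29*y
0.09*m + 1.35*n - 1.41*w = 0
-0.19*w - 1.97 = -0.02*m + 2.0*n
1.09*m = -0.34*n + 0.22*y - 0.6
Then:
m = -0.22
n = -0.90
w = -0.88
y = 0.22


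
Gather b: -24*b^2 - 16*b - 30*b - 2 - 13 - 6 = -24*b^2 - 46*b - 21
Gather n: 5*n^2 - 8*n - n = 5*n^2 - 9*n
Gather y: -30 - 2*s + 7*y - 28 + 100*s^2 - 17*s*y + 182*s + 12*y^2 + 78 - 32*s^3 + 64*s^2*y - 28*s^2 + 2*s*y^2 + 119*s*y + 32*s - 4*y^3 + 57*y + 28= -32*s^3 + 72*s^2 + 212*s - 4*y^3 + y^2*(2*s + 12) + y*(64*s^2 + 102*s + 64) + 48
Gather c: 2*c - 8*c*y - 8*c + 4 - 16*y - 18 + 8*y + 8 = c*(-8*y - 6) - 8*y - 6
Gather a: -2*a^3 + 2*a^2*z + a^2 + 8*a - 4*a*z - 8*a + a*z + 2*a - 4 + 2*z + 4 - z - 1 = -2*a^3 + a^2*(2*z + 1) + a*(2 - 3*z) + z - 1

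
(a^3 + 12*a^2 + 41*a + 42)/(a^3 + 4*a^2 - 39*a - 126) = (a + 2)/(a - 6)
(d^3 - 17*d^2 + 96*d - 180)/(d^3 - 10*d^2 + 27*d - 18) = (d^2 - 11*d + 30)/(d^2 - 4*d + 3)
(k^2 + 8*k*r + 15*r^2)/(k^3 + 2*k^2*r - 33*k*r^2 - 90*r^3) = 1/(k - 6*r)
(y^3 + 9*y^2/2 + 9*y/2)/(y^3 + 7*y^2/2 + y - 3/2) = y*(2*y + 3)/(2*y^2 + y - 1)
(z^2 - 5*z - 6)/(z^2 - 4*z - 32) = (-z^2 + 5*z + 6)/(-z^2 + 4*z + 32)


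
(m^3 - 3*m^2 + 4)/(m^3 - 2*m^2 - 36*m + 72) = (m^2 - m - 2)/(m^2 - 36)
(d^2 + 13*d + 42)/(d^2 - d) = (d^2 + 13*d + 42)/(d*(d - 1))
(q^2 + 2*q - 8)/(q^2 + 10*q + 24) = (q - 2)/(q + 6)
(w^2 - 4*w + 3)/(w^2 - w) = (w - 3)/w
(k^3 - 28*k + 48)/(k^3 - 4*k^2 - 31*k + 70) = (k^2 + 2*k - 24)/(k^2 - 2*k - 35)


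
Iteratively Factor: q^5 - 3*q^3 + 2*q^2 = (q - 1)*(q^4 + q^3 - 2*q^2) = (q - 1)^2*(q^3 + 2*q^2) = q*(q - 1)^2*(q^2 + 2*q) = q*(q - 1)^2*(q + 2)*(q)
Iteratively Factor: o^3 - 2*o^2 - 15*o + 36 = (o + 4)*(o^2 - 6*o + 9) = (o - 3)*(o + 4)*(o - 3)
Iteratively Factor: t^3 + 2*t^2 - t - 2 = (t + 2)*(t^2 - 1) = (t - 1)*(t + 2)*(t + 1)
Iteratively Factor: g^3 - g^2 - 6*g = (g - 3)*(g^2 + 2*g) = (g - 3)*(g + 2)*(g)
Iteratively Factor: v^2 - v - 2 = (v + 1)*(v - 2)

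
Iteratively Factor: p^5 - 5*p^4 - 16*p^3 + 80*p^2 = (p - 5)*(p^4 - 16*p^2) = (p - 5)*(p + 4)*(p^3 - 4*p^2) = (p - 5)*(p - 4)*(p + 4)*(p^2) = p*(p - 5)*(p - 4)*(p + 4)*(p)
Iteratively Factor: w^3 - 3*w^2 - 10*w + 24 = (w + 3)*(w^2 - 6*w + 8) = (w - 4)*(w + 3)*(w - 2)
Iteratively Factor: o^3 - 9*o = (o - 3)*(o^2 + 3*o) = (o - 3)*(o + 3)*(o)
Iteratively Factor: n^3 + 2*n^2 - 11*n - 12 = (n - 3)*(n^2 + 5*n + 4) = (n - 3)*(n + 4)*(n + 1)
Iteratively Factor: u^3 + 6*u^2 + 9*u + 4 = (u + 1)*(u^2 + 5*u + 4) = (u + 1)^2*(u + 4)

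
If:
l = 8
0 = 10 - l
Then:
No Solution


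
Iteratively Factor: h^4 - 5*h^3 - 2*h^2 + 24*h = (h - 3)*(h^3 - 2*h^2 - 8*h) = (h - 4)*(h - 3)*(h^2 + 2*h) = (h - 4)*(h - 3)*(h + 2)*(h)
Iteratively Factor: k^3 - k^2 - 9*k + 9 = (k - 1)*(k^2 - 9) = (k - 1)*(k + 3)*(k - 3)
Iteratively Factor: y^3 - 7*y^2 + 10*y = (y)*(y^2 - 7*y + 10) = y*(y - 5)*(y - 2)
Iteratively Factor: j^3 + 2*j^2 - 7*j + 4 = (j - 1)*(j^2 + 3*j - 4) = (j - 1)^2*(j + 4)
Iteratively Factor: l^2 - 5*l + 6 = (l - 2)*(l - 3)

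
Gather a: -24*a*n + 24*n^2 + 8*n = -24*a*n + 24*n^2 + 8*n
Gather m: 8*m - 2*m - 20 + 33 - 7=6*m + 6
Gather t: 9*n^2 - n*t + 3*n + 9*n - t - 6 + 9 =9*n^2 + 12*n + t*(-n - 1) + 3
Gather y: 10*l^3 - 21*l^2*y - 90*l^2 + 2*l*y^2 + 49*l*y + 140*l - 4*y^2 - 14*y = 10*l^3 - 90*l^2 + 140*l + y^2*(2*l - 4) + y*(-21*l^2 + 49*l - 14)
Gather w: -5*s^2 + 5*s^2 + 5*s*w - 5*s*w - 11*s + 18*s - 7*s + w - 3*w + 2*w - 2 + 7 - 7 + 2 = 0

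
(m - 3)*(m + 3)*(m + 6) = m^3 + 6*m^2 - 9*m - 54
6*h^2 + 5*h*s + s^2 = (2*h + s)*(3*h + s)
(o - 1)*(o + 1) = o^2 - 1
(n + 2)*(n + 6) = n^2 + 8*n + 12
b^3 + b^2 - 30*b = b*(b - 5)*(b + 6)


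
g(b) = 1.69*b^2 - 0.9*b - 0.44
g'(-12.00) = -41.46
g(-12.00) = 253.72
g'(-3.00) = -11.04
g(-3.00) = 17.47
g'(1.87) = 5.42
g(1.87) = 3.79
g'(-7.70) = -26.93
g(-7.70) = 106.69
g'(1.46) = 4.03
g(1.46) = 1.85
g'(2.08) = 6.13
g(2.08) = 5.00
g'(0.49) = 0.76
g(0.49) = -0.48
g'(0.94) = 2.28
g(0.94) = 0.21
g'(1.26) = 3.36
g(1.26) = 1.11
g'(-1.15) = -4.79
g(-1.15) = 2.83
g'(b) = 3.38*b - 0.9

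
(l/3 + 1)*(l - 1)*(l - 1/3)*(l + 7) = l^4/3 + 26*l^3/9 + 8*l^2/3 - 74*l/9 + 7/3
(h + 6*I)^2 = h^2 + 12*I*h - 36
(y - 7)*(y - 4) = y^2 - 11*y + 28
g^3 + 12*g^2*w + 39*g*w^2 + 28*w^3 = (g + w)*(g + 4*w)*(g + 7*w)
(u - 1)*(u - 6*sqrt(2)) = u^2 - 6*sqrt(2)*u - u + 6*sqrt(2)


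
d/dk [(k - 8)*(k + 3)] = 2*k - 5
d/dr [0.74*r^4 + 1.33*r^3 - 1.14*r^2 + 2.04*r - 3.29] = 2.96*r^3 + 3.99*r^2 - 2.28*r + 2.04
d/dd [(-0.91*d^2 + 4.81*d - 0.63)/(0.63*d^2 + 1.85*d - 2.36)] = (-4.7138*d^2 + 5.089*d - 10.1861)/(0.3969*d^4 + 2.331*d^3 + 0.448900000000001*d^2 - 8.732*d + 5.5696)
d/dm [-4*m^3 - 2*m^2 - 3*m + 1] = -12*m^2 - 4*m - 3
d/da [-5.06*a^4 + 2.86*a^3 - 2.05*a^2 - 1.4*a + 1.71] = -20.24*a^3 + 8.58*a^2 - 4.1*a - 1.4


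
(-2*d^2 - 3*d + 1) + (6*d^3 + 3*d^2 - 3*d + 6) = 6*d^3 + d^2 - 6*d + 7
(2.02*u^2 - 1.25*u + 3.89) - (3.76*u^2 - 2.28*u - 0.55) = -1.74*u^2 + 1.03*u + 4.44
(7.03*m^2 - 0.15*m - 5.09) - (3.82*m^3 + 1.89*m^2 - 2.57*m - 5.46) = -3.82*m^3 + 5.14*m^2 + 2.42*m + 0.37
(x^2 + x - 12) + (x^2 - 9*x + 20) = 2*x^2 - 8*x + 8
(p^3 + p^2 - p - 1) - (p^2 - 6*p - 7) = p^3 + 5*p + 6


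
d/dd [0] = 0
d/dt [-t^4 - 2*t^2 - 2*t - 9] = -4*t^3 - 4*t - 2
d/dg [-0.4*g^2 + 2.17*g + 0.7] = 2.17 - 0.8*g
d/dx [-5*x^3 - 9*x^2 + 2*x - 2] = -15*x^2 - 18*x + 2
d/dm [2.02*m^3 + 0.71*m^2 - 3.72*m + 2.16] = 6.06*m^2 + 1.42*m - 3.72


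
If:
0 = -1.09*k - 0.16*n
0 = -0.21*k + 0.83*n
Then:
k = 0.00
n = 0.00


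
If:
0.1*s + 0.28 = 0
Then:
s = -2.80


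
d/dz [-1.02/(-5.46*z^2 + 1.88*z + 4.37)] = (1.9176 - 11.1384*z)/(-5.46*z^2 + 1.88*z + 4.37)^2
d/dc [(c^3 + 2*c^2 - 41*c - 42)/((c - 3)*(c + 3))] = (c^4 + 14*c^2 + 48*c + 369)/(c^4 - 18*c^2 + 81)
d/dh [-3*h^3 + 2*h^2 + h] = -9*h^2 + 4*h + 1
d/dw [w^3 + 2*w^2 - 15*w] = 3*w^2 + 4*w - 15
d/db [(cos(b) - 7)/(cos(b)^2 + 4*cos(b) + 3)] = (cos(b)^2 - 14*cos(b) - 31)*sin(b)/(cos(b)^2 + 4*cos(b) + 3)^2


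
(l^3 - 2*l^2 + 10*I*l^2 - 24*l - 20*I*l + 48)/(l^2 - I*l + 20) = (l^2 + l*(-2 + 6*I) - 12*I)/(l - 5*I)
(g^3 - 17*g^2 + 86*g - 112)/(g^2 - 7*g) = g - 10 + 16/g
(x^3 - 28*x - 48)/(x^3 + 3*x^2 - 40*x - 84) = (x + 4)/(x + 7)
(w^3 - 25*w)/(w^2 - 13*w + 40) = w*(w + 5)/(w - 8)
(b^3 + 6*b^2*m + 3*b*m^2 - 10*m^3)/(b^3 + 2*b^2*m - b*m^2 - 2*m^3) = (b + 5*m)/(b + m)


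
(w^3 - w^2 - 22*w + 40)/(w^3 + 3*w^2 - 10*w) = (w - 4)/w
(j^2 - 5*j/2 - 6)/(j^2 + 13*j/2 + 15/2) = (j - 4)/(j + 5)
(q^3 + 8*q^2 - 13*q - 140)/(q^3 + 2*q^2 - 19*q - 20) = (q + 7)/(q + 1)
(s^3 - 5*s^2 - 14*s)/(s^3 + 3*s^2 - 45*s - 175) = s*(s + 2)/(s^2 + 10*s + 25)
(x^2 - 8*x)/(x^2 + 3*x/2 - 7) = 2*x*(x - 8)/(2*x^2 + 3*x - 14)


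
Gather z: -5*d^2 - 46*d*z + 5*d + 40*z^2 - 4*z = -5*d^2 + 5*d + 40*z^2 + z*(-46*d - 4)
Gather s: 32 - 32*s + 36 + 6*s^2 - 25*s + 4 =6*s^2 - 57*s + 72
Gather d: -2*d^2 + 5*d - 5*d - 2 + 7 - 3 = 2 - 2*d^2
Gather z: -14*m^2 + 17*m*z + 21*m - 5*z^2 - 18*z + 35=-14*m^2 + 21*m - 5*z^2 + z*(17*m - 18) + 35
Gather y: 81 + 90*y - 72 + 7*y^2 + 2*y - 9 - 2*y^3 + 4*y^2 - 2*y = -2*y^3 + 11*y^2 + 90*y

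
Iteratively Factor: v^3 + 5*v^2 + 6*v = (v)*(v^2 + 5*v + 6) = v*(v + 2)*(v + 3)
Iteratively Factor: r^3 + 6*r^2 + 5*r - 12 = (r + 3)*(r^2 + 3*r - 4) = (r + 3)*(r + 4)*(r - 1)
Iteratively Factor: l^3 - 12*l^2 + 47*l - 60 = (l - 3)*(l^2 - 9*l + 20) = (l - 4)*(l - 3)*(l - 5)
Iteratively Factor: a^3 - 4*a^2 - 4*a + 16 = (a - 2)*(a^2 - 2*a - 8) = (a - 4)*(a - 2)*(a + 2)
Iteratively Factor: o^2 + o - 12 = (o + 4)*(o - 3)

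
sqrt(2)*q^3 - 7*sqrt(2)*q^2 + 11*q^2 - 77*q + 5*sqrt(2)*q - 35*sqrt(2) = (q - 7)*(q + 5*sqrt(2))*(sqrt(2)*q + 1)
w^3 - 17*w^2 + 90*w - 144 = (w - 8)*(w - 6)*(w - 3)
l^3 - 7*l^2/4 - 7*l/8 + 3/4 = (l - 2)*(l - 1/2)*(l + 3/4)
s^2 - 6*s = s*(s - 6)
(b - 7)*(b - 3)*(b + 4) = b^3 - 6*b^2 - 19*b + 84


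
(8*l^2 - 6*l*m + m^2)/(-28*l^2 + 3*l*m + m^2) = (-2*l + m)/(7*l + m)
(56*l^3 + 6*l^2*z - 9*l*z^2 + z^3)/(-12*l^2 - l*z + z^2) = (-14*l^2 - 5*l*z + z^2)/(3*l + z)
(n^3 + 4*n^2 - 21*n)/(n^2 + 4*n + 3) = n*(n^2 + 4*n - 21)/(n^2 + 4*n + 3)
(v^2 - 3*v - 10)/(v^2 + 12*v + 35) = (v^2 - 3*v - 10)/(v^2 + 12*v + 35)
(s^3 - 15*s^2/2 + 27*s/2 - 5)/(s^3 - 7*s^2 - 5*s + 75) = (s^2 - 5*s/2 + 1)/(s^2 - 2*s - 15)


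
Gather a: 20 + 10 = 30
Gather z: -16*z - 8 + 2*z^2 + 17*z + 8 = 2*z^2 + z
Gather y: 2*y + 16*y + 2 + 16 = 18*y + 18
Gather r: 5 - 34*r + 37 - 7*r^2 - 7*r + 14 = -7*r^2 - 41*r + 56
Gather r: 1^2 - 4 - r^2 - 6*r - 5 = -r^2 - 6*r - 8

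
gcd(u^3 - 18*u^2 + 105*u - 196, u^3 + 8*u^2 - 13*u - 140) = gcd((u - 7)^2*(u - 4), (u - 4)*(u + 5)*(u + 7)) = u - 4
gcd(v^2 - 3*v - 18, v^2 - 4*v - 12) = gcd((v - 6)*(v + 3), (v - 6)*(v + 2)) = v - 6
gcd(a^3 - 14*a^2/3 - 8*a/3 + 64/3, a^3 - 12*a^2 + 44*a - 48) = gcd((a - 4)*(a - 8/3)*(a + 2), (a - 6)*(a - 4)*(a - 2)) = a - 4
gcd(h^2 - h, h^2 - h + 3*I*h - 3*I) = h - 1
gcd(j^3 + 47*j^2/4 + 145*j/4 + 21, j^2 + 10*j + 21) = j + 7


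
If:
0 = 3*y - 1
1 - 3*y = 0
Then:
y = 1/3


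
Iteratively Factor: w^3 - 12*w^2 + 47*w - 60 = (w - 5)*(w^2 - 7*w + 12) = (w - 5)*(w - 3)*(w - 4)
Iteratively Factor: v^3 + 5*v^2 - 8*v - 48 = (v + 4)*(v^2 + v - 12) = (v + 4)^2*(v - 3)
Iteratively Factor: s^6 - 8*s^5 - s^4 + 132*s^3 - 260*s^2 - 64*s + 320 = (s + 1)*(s^5 - 9*s^4 + 8*s^3 + 124*s^2 - 384*s + 320) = (s + 1)*(s + 4)*(s^4 - 13*s^3 + 60*s^2 - 116*s + 80) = (s - 2)*(s + 1)*(s + 4)*(s^3 - 11*s^2 + 38*s - 40) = (s - 5)*(s - 2)*(s + 1)*(s + 4)*(s^2 - 6*s + 8) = (s - 5)*(s - 2)^2*(s + 1)*(s + 4)*(s - 4)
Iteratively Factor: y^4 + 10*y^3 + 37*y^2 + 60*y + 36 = (y + 3)*(y^3 + 7*y^2 + 16*y + 12) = (y + 2)*(y + 3)*(y^2 + 5*y + 6) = (y + 2)^2*(y + 3)*(y + 3)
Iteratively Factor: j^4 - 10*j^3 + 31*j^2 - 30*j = (j - 2)*(j^3 - 8*j^2 + 15*j) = (j - 5)*(j - 2)*(j^2 - 3*j) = (j - 5)*(j - 3)*(j - 2)*(j)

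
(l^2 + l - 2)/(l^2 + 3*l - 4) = (l + 2)/(l + 4)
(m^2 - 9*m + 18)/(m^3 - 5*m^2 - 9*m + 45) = (m - 6)/(m^2 - 2*m - 15)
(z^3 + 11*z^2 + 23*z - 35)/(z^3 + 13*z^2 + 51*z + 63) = (z^2 + 4*z - 5)/(z^2 + 6*z + 9)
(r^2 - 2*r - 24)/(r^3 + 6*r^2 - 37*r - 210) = (r + 4)/(r^2 + 12*r + 35)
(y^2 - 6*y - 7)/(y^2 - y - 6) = (-y^2 + 6*y + 7)/(-y^2 + y + 6)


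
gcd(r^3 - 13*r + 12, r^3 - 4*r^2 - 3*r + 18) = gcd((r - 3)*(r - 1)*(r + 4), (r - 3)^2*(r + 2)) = r - 3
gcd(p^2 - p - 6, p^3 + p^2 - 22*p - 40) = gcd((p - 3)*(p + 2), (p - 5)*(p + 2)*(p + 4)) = p + 2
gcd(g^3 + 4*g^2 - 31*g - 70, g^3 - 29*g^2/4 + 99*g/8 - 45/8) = g - 5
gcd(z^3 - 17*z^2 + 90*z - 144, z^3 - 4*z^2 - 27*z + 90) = z^2 - 9*z + 18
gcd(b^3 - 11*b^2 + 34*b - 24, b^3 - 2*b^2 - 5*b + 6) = b - 1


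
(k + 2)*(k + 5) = k^2 + 7*k + 10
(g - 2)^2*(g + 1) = g^3 - 3*g^2 + 4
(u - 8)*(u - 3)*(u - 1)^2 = u^4 - 13*u^3 + 47*u^2 - 59*u + 24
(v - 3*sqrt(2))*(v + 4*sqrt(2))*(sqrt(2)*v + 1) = sqrt(2)*v^3 + 3*v^2 - 23*sqrt(2)*v - 24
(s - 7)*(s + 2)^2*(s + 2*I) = s^4 - 3*s^3 + 2*I*s^3 - 24*s^2 - 6*I*s^2 - 28*s - 48*I*s - 56*I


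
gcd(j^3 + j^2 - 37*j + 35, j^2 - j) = j - 1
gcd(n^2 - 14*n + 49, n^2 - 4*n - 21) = n - 7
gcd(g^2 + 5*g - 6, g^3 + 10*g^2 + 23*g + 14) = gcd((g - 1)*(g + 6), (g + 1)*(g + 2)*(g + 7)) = 1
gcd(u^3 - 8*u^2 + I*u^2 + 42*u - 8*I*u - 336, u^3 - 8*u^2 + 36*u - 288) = u^2 + u*(-8 - 6*I) + 48*I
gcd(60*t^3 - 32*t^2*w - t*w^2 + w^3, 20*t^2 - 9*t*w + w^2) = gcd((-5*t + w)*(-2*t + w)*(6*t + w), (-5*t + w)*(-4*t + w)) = 5*t - w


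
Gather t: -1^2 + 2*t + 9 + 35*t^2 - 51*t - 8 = 35*t^2 - 49*t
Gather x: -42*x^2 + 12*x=-42*x^2 + 12*x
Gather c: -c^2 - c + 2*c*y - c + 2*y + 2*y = -c^2 + c*(2*y - 2) + 4*y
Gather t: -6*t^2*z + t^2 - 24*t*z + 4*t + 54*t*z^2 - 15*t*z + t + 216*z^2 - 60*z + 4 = t^2*(1 - 6*z) + t*(54*z^2 - 39*z + 5) + 216*z^2 - 60*z + 4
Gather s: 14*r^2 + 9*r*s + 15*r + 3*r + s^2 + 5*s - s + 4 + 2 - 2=14*r^2 + 18*r + s^2 + s*(9*r + 4) + 4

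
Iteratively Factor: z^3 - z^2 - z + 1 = (z + 1)*(z^2 - 2*z + 1) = (z - 1)*(z + 1)*(z - 1)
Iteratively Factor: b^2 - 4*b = (b)*(b - 4)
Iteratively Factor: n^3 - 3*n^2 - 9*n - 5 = (n + 1)*(n^2 - 4*n - 5) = (n - 5)*(n + 1)*(n + 1)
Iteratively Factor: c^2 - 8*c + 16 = (c - 4)*(c - 4)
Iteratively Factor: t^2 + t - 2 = (t - 1)*(t + 2)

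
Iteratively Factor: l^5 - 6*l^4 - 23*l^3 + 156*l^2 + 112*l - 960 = (l - 5)*(l^4 - l^3 - 28*l^2 + 16*l + 192) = (l - 5)*(l - 4)*(l^3 + 3*l^2 - 16*l - 48) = (l - 5)*(l - 4)^2*(l^2 + 7*l + 12) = (l - 5)*(l - 4)^2*(l + 3)*(l + 4)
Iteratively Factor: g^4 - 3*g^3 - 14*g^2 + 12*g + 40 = (g - 2)*(g^3 - g^2 - 16*g - 20) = (g - 5)*(g - 2)*(g^2 + 4*g + 4) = (g - 5)*(g - 2)*(g + 2)*(g + 2)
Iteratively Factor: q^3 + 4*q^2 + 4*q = (q + 2)*(q^2 + 2*q) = (q + 2)^2*(q)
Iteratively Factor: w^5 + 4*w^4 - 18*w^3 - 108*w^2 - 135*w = (w - 5)*(w^4 + 9*w^3 + 27*w^2 + 27*w) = w*(w - 5)*(w^3 + 9*w^2 + 27*w + 27) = w*(w - 5)*(w + 3)*(w^2 + 6*w + 9) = w*(w - 5)*(w + 3)^2*(w + 3)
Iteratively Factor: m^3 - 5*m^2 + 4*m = (m)*(m^2 - 5*m + 4) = m*(m - 1)*(m - 4)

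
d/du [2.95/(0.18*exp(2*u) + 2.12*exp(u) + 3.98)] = (-1.062*exp(u) - 6.254)*exp(u)/(0.18*exp(2*u) + 2.12*exp(u) + 3.98)^2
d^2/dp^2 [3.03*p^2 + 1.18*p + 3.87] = 6.06000000000000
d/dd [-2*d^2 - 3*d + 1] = -4*d - 3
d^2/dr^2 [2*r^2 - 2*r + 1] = 4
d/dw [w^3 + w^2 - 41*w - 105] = 3*w^2 + 2*w - 41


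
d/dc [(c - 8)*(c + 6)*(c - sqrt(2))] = 3*c^2 - 4*c - 2*sqrt(2)*c - 48 + 2*sqrt(2)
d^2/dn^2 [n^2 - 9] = 2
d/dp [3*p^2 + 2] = 6*p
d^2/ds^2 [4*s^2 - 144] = 8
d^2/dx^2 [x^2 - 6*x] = 2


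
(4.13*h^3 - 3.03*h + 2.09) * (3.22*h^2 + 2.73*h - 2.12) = 13.2986*h^5 + 11.2749*h^4 - 18.5122*h^3 - 1.5421*h^2 + 12.1293*h - 4.4308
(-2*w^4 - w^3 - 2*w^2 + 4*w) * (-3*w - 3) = 6*w^5 + 9*w^4 + 9*w^3 - 6*w^2 - 12*w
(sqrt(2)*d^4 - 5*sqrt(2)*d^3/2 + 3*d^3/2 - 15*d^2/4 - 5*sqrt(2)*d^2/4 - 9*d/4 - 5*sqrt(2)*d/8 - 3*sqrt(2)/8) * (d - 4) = sqrt(2)*d^5 - 13*sqrt(2)*d^4/2 + 3*d^4/2 - 39*d^3/4 + 35*sqrt(2)*d^3/4 + 35*sqrt(2)*d^2/8 + 51*d^2/4 + 17*sqrt(2)*d/8 + 9*d + 3*sqrt(2)/2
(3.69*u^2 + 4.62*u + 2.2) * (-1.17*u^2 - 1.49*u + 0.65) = -4.3173*u^4 - 10.9035*u^3 - 7.0593*u^2 - 0.275*u + 1.43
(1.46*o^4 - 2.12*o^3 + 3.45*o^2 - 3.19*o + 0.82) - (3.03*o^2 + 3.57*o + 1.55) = 1.46*o^4 - 2.12*o^3 + 0.42*o^2 - 6.76*o - 0.73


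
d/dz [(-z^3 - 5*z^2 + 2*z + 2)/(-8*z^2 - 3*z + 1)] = 2*(4*z^4 + 3*z^3 + 14*z^2 + 11*z + 4)/(64*z^4 + 48*z^3 - 7*z^2 - 6*z + 1)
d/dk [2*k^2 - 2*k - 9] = 4*k - 2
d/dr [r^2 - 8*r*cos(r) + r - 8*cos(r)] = 8*r*sin(r) + 2*r - 8*sqrt(2)*cos(r + pi/4) + 1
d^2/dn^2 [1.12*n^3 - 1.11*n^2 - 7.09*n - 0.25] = 6.72*n - 2.22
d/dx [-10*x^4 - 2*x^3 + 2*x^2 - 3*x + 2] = -40*x^3 - 6*x^2 + 4*x - 3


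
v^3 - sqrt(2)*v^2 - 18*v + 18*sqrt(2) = (v - 3*sqrt(2))*(v - sqrt(2))*(v + 3*sqrt(2))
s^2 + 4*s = s*(s + 4)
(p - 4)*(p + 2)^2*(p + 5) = p^4 + 5*p^3 - 12*p^2 - 76*p - 80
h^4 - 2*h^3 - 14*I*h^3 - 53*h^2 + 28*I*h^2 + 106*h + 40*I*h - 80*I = (h - 2)*(h - 8*I)*(h - 5*I)*(h - I)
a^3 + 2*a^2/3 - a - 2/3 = (a - 1)*(a + 2/3)*(a + 1)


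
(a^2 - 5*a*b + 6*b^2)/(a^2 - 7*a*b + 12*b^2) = (a - 2*b)/(a - 4*b)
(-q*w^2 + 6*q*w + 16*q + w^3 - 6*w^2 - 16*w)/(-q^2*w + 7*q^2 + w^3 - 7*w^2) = (w^2 - 6*w - 16)/(q*w - 7*q + w^2 - 7*w)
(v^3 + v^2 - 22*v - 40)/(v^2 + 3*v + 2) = (v^2 - v - 20)/(v + 1)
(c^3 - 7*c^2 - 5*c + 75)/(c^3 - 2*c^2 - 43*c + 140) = (c^2 - 2*c - 15)/(c^2 + 3*c - 28)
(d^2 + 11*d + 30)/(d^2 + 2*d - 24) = (d + 5)/(d - 4)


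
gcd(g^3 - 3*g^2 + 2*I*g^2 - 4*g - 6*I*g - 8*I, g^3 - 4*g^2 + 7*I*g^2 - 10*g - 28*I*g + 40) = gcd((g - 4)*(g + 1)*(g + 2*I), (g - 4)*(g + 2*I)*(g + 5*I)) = g^2 + g*(-4 + 2*I) - 8*I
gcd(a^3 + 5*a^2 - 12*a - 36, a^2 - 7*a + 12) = a - 3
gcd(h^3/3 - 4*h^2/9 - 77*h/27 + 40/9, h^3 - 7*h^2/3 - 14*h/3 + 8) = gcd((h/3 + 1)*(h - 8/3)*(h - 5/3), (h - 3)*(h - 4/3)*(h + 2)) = 1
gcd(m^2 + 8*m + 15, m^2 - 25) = m + 5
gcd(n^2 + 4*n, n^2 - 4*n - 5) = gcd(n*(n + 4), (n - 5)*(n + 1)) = 1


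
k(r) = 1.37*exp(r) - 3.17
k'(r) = 1.37*exp(r)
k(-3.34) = -3.12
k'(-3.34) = 0.05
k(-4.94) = -3.16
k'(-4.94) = 0.01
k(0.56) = -0.77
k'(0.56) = 2.40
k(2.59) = 15.09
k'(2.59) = 18.26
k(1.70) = 4.33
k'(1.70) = 7.50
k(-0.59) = -2.41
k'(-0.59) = 0.76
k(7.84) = 3476.91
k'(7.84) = 3480.08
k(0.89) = 0.17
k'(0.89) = 3.34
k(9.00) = 11098.05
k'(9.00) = 11101.22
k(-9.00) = -3.17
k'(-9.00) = 0.00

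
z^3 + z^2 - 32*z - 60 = (z - 6)*(z + 2)*(z + 5)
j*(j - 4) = j^2 - 4*j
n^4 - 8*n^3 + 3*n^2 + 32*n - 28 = (n - 7)*(n - 2)*(n - 1)*(n + 2)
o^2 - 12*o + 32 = (o - 8)*(o - 4)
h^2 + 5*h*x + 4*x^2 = (h + x)*(h + 4*x)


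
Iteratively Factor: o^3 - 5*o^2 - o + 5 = (o - 5)*(o^2 - 1) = (o - 5)*(o + 1)*(o - 1)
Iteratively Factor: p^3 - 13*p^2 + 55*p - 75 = (p - 5)*(p^2 - 8*p + 15) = (p - 5)^2*(p - 3)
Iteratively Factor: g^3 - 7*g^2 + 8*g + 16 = (g - 4)*(g^2 - 3*g - 4) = (g - 4)^2*(g + 1)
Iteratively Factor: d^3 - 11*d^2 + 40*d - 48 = (d - 4)*(d^2 - 7*d + 12) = (d - 4)*(d - 3)*(d - 4)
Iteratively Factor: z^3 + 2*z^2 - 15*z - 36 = (z + 3)*(z^2 - z - 12) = (z + 3)^2*(z - 4)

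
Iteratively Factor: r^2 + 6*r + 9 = (r + 3)*(r + 3)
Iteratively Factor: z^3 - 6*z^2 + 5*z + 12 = (z + 1)*(z^2 - 7*z + 12) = (z - 3)*(z + 1)*(z - 4)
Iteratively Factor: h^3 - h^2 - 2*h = (h + 1)*(h^2 - 2*h) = (h - 2)*(h + 1)*(h)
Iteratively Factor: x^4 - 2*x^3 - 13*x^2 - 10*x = (x + 2)*(x^3 - 4*x^2 - 5*x) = (x + 1)*(x + 2)*(x^2 - 5*x) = x*(x + 1)*(x + 2)*(x - 5)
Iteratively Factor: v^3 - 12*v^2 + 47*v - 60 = (v - 3)*(v^2 - 9*v + 20) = (v - 4)*(v - 3)*(v - 5)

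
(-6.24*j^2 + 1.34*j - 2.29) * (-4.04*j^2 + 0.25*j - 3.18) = 25.2096*j^4 - 6.9736*j^3 + 29.4298*j^2 - 4.8337*j + 7.2822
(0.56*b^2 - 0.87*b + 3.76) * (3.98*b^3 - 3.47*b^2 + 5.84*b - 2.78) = 2.2288*b^5 - 5.4058*b^4 + 21.2541*b^3 - 19.6848*b^2 + 24.377*b - 10.4528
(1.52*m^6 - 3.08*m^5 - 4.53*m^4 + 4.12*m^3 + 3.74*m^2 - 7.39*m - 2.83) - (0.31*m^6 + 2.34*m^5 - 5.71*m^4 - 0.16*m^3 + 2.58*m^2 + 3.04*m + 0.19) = 1.21*m^6 - 5.42*m^5 + 1.18*m^4 + 4.28*m^3 + 1.16*m^2 - 10.43*m - 3.02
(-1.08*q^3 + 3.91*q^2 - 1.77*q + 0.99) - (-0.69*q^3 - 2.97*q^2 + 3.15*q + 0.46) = -0.39*q^3 + 6.88*q^2 - 4.92*q + 0.53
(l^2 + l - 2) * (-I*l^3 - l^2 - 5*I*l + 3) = -I*l^5 - l^4 - I*l^4 - l^3 - 3*I*l^3 + 5*l^2 - 5*I*l^2 + 3*l + 10*I*l - 6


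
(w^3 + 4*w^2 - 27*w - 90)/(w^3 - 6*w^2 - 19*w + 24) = (w^2 + w - 30)/(w^2 - 9*w + 8)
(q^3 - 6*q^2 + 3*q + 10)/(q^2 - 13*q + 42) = (q^3 - 6*q^2 + 3*q + 10)/(q^2 - 13*q + 42)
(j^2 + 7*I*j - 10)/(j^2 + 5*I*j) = (j + 2*I)/j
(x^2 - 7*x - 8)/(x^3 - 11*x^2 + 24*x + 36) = (x - 8)/(x^2 - 12*x + 36)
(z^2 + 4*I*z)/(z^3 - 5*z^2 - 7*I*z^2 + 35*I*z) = (z + 4*I)/(z^2 - 5*z - 7*I*z + 35*I)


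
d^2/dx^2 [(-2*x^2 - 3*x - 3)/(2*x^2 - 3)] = 12*(-2*x^3 - 12*x^2 - 9*x - 6)/(8*x^6 - 36*x^4 + 54*x^2 - 27)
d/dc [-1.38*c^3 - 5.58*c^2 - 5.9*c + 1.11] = -4.14*c^2 - 11.16*c - 5.9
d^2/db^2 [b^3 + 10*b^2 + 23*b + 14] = 6*b + 20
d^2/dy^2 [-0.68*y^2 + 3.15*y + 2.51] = -1.36000000000000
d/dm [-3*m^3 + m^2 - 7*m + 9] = -9*m^2 + 2*m - 7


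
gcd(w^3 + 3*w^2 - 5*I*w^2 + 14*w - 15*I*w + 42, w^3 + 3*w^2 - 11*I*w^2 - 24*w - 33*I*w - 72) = w + 3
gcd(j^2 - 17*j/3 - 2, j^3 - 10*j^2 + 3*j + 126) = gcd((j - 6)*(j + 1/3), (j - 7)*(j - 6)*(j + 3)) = j - 6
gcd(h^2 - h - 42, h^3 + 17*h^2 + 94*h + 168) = h + 6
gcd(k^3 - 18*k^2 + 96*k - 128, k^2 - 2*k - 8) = 1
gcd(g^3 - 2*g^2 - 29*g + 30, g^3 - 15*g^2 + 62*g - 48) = g^2 - 7*g + 6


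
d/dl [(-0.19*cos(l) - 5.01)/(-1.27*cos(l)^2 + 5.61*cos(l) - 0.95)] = (0.2413*cos(l)^2 + 12.7254*cos(l) - 28.2866)*sin(l)/(1.6129*cos(l)^4 - 14.2494*cos(l)^3 + 33.8851*cos(l)^2 - 10.659*cos(l) + 0.9025)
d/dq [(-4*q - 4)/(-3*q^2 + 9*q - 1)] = 4*(-3*q^2 - 6*q + 10)/(9*q^4 - 54*q^3 + 87*q^2 - 18*q + 1)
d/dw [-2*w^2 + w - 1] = 1 - 4*w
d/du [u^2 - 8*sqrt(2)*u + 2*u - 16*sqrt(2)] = 2*u - 8*sqrt(2) + 2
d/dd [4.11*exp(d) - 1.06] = 4.11*exp(d)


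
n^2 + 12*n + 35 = (n + 5)*(n + 7)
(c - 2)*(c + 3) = c^2 + c - 6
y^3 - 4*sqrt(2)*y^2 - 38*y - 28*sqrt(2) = (y - 7*sqrt(2))*(y + sqrt(2))*(y + 2*sqrt(2))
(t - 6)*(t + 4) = t^2 - 2*t - 24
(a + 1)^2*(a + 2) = a^3 + 4*a^2 + 5*a + 2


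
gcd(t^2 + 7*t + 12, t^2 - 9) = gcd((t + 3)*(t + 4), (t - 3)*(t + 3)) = t + 3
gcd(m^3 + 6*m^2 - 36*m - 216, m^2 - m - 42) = m + 6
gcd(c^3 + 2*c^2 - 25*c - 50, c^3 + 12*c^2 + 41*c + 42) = c + 2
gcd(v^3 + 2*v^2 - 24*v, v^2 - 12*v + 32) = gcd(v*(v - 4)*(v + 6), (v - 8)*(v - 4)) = v - 4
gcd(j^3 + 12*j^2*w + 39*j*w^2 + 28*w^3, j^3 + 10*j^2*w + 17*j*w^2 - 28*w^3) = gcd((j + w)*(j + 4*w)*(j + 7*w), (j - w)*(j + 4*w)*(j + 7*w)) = j^2 + 11*j*w + 28*w^2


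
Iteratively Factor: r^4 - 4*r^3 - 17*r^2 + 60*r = (r)*(r^3 - 4*r^2 - 17*r + 60) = r*(r - 5)*(r^2 + r - 12) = r*(r - 5)*(r - 3)*(r + 4)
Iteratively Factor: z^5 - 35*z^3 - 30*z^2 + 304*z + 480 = (z + 2)*(z^4 - 2*z^3 - 31*z^2 + 32*z + 240) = (z + 2)*(z + 4)*(z^3 - 6*z^2 - 7*z + 60) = (z - 5)*(z + 2)*(z + 4)*(z^2 - z - 12) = (z - 5)*(z + 2)*(z + 3)*(z + 4)*(z - 4)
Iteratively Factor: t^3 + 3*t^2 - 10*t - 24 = (t - 3)*(t^2 + 6*t + 8) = (t - 3)*(t + 2)*(t + 4)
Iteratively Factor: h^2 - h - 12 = (h - 4)*(h + 3)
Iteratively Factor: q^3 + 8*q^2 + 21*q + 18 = (q + 3)*(q^2 + 5*q + 6) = (q + 3)^2*(q + 2)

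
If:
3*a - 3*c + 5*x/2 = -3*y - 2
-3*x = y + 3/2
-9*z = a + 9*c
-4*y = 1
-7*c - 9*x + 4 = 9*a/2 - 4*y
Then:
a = 451/828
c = 113/184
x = -5/12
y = -1/4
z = -10055/14904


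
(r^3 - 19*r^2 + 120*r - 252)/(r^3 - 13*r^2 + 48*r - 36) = (r - 7)/(r - 1)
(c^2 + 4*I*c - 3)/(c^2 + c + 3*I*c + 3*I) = (c + I)/(c + 1)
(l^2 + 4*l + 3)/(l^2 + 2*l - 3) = (l + 1)/(l - 1)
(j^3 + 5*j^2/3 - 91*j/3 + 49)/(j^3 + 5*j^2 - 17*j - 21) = (j - 7/3)/(j + 1)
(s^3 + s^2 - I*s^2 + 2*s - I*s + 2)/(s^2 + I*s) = s + 1 - 2*I - 2*I/s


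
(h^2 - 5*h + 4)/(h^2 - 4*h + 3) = (h - 4)/(h - 3)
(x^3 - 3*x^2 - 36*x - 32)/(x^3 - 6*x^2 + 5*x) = (x^3 - 3*x^2 - 36*x - 32)/(x*(x^2 - 6*x + 5))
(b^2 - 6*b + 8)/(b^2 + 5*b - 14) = (b - 4)/(b + 7)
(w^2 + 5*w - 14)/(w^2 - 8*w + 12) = (w + 7)/(w - 6)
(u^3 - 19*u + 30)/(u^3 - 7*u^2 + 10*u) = (u^2 + 2*u - 15)/(u*(u - 5))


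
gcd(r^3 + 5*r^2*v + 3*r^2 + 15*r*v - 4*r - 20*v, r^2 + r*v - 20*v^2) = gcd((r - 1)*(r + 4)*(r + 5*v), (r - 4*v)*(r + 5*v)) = r + 5*v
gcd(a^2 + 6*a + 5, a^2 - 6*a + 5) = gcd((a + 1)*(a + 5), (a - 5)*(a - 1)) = 1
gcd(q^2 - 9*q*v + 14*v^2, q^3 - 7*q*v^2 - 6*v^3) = 1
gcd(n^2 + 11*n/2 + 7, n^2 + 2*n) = n + 2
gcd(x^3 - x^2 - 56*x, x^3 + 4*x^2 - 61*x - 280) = x^2 - x - 56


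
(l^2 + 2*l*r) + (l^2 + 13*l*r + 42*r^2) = 2*l^2 + 15*l*r + 42*r^2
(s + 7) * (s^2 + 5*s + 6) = s^3 + 12*s^2 + 41*s + 42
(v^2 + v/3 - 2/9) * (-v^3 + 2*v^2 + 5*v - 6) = -v^5 + 5*v^4/3 + 53*v^3/9 - 43*v^2/9 - 28*v/9 + 4/3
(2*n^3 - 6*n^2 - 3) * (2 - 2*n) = -4*n^4 + 16*n^3 - 12*n^2 + 6*n - 6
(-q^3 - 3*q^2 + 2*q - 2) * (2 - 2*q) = 2*q^4 + 4*q^3 - 10*q^2 + 8*q - 4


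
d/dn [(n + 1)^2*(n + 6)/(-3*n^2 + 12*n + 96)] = (-n^4 + 8*n^3 + 141*n^2 + 524*n + 392)/(3*(n^4 - 8*n^3 - 48*n^2 + 256*n + 1024))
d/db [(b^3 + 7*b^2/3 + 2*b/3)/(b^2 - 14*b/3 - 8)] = (9*b^4 - 84*b^3 - 320*b^2 - 336*b - 48)/(9*b^4 - 84*b^3 + 52*b^2 + 672*b + 576)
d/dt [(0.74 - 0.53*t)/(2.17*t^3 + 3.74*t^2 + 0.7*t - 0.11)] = (2.3002*t^3 - 2.8352*t^2 - 5.5352*t - 0.4597)/(4.7089*t^6 + 16.2316*t^5 + 17.0256*t^4 + 4.7586*t^3 - 0.3328*t^2 - 0.154*t + 0.0121)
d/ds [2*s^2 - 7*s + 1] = 4*s - 7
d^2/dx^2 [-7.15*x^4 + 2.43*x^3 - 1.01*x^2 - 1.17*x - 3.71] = -85.8*x^2 + 14.58*x - 2.02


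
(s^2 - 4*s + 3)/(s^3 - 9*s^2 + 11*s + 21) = (s - 1)/(s^2 - 6*s - 7)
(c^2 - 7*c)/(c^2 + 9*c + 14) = c*(c - 7)/(c^2 + 9*c + 14)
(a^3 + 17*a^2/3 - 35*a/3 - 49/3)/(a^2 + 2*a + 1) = (3*a^2 + 14*a - 49)/(3*(a + 1))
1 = 1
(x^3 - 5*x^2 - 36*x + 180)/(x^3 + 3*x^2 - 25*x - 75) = (x^2 - 36)/(x^2 + 8*x + 15)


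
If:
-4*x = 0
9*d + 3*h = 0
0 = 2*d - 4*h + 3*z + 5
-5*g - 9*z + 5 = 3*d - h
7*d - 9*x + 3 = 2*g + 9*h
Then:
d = 25/98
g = 286/49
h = -75/98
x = 0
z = -20/7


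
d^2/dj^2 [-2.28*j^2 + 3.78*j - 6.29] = -4.56000000000000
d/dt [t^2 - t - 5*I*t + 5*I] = 2*t - 1 - 5*I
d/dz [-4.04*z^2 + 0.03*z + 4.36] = 0.03 - 8.08*z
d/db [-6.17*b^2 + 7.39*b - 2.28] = 7.39 - 12.34*b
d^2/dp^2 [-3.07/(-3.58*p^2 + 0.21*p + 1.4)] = (78.692696*p^2 - 4.616052*p - 3.07*(7.16*p - 0.21)*(14.32*p - 0.42) - 30.77368)/(-3.58*p^2 + 0.21*p + 1.4)^3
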